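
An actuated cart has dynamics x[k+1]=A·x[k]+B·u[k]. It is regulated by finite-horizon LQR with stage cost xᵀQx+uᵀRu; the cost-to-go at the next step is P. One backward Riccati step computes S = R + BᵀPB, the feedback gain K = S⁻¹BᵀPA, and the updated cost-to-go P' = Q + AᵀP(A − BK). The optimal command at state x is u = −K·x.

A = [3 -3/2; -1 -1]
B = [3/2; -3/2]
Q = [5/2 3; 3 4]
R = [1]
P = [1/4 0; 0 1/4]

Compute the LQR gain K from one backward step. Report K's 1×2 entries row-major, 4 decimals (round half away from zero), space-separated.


0.7059 -0.0882

BᵀP = [0.3750 -0.3750]
S = R + BᵀPB = [1] + [1.1250] = [2.1250]
BᵀPA = [1.5000 -0.1875]
K = S⁻¹·BᵀPA = [0.7059 -0.0882]
A−BK = [1.9412 -1.3676; 0.0588 -1.1324]
AᵀP(A−BK) = [1.4412 -0.7426; -0.7426 0.7960]
P' = Q + AᵀP(A−BK) = [3.9412 2.2574; 2.2574 4.7960]
tr(P') = 8.7371


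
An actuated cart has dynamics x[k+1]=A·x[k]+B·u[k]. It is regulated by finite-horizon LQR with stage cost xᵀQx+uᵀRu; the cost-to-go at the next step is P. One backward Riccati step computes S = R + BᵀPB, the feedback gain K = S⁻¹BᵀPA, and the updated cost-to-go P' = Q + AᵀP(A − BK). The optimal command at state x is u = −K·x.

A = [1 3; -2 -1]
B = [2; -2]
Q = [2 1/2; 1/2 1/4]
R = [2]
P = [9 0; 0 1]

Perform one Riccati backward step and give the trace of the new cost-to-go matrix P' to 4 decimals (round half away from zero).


BᵀP = [18.0000 -2.0000]
S = R + BᵀPB = [2] + [40.0000] = [42.0000]
BᵀPA = [22.0000 56.0000]
K = S⁻¹·BᵀPA = [0.5238 1.3333]
A−BK = [-0.0476 0.3333; -0.9524 1.6667]
AᵀP(A−BK) = [1.4762 -0.3333; -0.3333 7.3333]
P' = Q + AᵀP(A−BK) = [3.4762 0.1667; 0.1667 7.5833]
tr(P') = 11.0595

11.0595


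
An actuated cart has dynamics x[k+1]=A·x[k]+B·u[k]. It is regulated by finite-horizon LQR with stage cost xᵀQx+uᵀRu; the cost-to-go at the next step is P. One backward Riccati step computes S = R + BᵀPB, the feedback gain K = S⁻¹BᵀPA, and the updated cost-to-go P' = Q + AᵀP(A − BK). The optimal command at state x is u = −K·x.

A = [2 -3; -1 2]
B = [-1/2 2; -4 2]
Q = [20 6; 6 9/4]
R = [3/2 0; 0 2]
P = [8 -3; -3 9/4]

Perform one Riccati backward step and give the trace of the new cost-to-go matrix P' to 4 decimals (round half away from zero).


35.0367

BᵀP = [8.0000 -7.5000; 10.0000 -1.5000]
S = R + BᵀPB = [3/2 0; 0 2] + [26.0000 1.0000; 1.0000 17.0000] = [27.5000 1.0000; 1.0000 19.0000]
BᵀPA = [23.5000 -39.0000; 21.5000 -33.0000]
K = S⁻¹·BᵀPA = [0.8150 -1.3576; 1.0887 -1.6654]
A−BK = [0.2301 -0.3480; 0.0825 -0.0997]
AᵀP(A−BK) = [3.6918 -5.7900; -5.7900 9.0949]
P' = Q + AᵀP(A−BK) = [23.6918 0.2100; 0.2100 11.3449]
tr(P') = 35.0367


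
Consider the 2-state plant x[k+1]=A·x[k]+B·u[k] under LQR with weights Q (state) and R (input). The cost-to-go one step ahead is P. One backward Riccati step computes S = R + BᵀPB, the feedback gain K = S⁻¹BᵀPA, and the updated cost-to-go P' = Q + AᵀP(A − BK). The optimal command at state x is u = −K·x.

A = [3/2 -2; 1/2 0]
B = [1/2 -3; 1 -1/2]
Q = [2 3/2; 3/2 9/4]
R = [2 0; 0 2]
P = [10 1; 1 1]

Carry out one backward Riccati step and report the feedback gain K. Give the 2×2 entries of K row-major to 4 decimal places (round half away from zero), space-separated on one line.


BᵀP = [6.0000 1.5000; -30.5000 -3.5000]
S = R + BᵀPB = [2 0; 0 2] + [4.5000 -18.7500; -18.7500 93.2500] = [6.5000 -18.7500; -18.7500 95.2500]
BᵀPA = [9.7500 -12.0000; -47.5000 61.0000]
K = S⁻¹·BᵀPA = [0.1423 0.0028; -0.4707 0.6410]
A−BK = [0.0168 -0.0785; 0.1224 0.3177]
AᵀP(A−BK) = [0.5055 -0.5812; -0.5812 0.9344]
P' = Q + AᵀP(A−BK) = [2.5055 0.9188; 0.9188 3.1844]
tr(P') = 5.6899

0.1423 0.0028 -0.4707 0.6410


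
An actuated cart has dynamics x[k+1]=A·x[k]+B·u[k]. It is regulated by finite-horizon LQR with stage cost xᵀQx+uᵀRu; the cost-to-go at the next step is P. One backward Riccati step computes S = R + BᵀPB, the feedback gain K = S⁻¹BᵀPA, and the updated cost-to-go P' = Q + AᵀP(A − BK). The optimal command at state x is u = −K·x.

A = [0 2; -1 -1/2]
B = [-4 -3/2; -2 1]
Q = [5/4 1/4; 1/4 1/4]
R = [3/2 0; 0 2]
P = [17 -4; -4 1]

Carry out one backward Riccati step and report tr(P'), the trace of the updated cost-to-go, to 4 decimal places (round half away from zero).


BᵀP = [-60.0000 14.0000; -29.5000 7.0000]
S = R + BᵀPB = [3/2 0; 0 2] + [212.0000 104.0000; 104.0000 51.2500] = [213.5000 104.0000; 104.0000 53.2500]
BᵀPA = [-14.0000 -127.0000; -7.0000 -62.5000]
K = S⁻¹·BᵀPA = [-0.0317 -0.4752; -0.0696 -0.2455]
A−BK = [-0.2311 -0.2693; -0.9937 -1.2050]
AᵀP(A−BK) = [0.0694 0.1279; 0.1279 0.5482]
P' = Q + AᵀP(A−BK) = [1.3194 0.3779; 0.3779 0.7982]
tr(P') = 2.1176

2.1176


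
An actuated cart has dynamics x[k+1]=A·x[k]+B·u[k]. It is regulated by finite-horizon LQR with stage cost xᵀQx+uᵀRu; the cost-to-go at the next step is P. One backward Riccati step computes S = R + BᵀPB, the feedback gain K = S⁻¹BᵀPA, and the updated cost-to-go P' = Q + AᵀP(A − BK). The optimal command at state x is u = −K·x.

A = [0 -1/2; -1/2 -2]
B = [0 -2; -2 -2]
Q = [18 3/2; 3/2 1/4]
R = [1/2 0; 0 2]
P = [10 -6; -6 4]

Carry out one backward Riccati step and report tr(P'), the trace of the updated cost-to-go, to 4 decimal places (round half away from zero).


BᵀP = [12.0000 -8.0000; -8.0000 4.0000]
S = R + BᵀPB = [1/2 0; 0 2] + [16.0000 -8.0000; -8.0000 8.0000] = [16.5000 -8.0000; -8.0000 10.0000]
BᵀPA = [4.0000 10.0000; -2.0000 -4.0000]
K = S⁻¹·BᵀPA = [0.2376 0.6733; -0.0099 0.1386]
A−BK = [-0.0198 -0.2228; -0.0446 -0.3762]
AᵀP(A−BK) = [0.0297 0.0842; 0.0842 0.3218]
P' = Q + AᵀP(A−BK) = [18.0297 1.5842; 1.5842 0.5718]
tr(P') = 18.6015

18.6015


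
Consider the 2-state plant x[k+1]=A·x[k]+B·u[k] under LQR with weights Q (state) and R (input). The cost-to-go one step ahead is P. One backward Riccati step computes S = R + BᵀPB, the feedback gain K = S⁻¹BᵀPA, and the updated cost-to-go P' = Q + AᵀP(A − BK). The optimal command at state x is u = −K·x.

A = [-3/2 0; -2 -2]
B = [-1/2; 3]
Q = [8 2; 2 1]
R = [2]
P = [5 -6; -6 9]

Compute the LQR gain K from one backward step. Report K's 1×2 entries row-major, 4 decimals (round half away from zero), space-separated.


-0.2861 -0.5868

BᵀP = [-20.5000 30.0000]
S = R + BᵀPB = [2] + [100.2500] = [102.2500]
BᵀPA = [-29.2500 -60.0000]
K = S⁻¹·BᵀPA = [-0.2861 -0.5868]
A−BK = [-1.6430 -0.2934; -1.1418 -0.2396]
AᵀP(A−BK) = [2.8826 0.8362; 0.8362 0.7922]
P' = Q + AᵀP(A−BK) = [10.8826 2.8362; 2.8362 1.7922]
tr(P') = 12.6748


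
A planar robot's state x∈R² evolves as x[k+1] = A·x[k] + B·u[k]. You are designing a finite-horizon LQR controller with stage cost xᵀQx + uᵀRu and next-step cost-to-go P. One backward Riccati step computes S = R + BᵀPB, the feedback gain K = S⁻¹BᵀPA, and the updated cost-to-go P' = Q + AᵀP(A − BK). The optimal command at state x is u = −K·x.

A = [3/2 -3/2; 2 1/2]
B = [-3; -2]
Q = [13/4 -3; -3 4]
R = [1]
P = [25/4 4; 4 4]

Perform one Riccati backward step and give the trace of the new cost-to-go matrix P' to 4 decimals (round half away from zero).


9.9418

BᵀP = [-26.7500 -20.0000]
S = R + BᵀPB = [1] + [120.2500] = [121.2500]
BᵀPA = [-80.1250 30.1250]
K = S⁻¹·BᵀPA = [-0.6608 0.2485]
A−BK = [-0.4825 -0.7546; 0.6784 0.9969]
AᵀP(A−BK) = [1.1139 0.8448; 0.8448 1.5778]
P' = Q + AᵀP(A−BK) = [4.3639 -2.1552; -2.1552 5.5778]
tr(P') = 9.9418


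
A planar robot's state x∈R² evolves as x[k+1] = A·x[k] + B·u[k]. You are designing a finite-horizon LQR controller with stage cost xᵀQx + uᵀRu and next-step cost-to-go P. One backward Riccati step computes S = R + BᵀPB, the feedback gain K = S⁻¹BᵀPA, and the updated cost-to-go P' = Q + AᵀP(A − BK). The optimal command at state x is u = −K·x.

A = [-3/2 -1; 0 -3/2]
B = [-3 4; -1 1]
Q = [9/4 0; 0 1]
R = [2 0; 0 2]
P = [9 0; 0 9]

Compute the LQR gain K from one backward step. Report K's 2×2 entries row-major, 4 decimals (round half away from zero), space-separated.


BᵀP = [-27.0000 -9.0000; 36.0000 9.0000]
S = R + BᵀPB = [2 0; 0 2] + [90.0000 -117.0000; -117.0000 153.0000] = [92.0000 -117.0000; -117.0000 155.0000]
BᵀPA = [40.5000 40.5000; -54.0000 -49.5000]
K = S⁻¹·BᵀPA = [-0.0709 0.8511; -0.4019 0.3231]
A−BK = [-0.1051 0.2609; 0.3310 -0.9720]
AᵀP(A−BK) = [1.4186 -3.5228; -3.5228 10.7732]
P' = Q + AᵀP(A−BK) = [3.6686 -3.5228; -3.5228 11.7732]
tr(P') = 15.4418

-0.0709 0.8511 -0.4019 0.3231


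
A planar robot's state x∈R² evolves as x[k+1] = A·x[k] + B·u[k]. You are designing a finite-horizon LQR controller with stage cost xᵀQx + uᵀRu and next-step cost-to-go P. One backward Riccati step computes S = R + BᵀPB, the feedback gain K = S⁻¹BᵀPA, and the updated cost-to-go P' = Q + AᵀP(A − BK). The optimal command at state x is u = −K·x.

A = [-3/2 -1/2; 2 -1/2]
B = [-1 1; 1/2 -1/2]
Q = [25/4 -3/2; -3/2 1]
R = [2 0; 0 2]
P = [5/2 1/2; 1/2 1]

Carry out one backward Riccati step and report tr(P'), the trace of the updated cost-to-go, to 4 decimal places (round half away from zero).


BᵀP = [-2.2500 0.0000; 2.2500 0.0000]
S = R + BᵀPB = [2 0; 0 2] + [2.2500 -2.2500; -2.2500 2.2500] = [4.2500 -2.2500; -2.2500 4.2500]
BᵀPA = [3.3750 1.1250; -3.3750 -1.1250]
K = S⁻¹·BᵀPA = [0.5192 0.1731; -0.5192 -0.1731]
A−BK = [-0.4615 -0.1538; 1.4808 -0.6731]
AᵀP(A−BK) = [3.1202 -0.4183; -0.4183 0.7356]
P' = Q + AᵀP(A−BK) = [9.3702 -1.9183; -1.9183 1.7356]
tr(P') = 11.1058

11.1058


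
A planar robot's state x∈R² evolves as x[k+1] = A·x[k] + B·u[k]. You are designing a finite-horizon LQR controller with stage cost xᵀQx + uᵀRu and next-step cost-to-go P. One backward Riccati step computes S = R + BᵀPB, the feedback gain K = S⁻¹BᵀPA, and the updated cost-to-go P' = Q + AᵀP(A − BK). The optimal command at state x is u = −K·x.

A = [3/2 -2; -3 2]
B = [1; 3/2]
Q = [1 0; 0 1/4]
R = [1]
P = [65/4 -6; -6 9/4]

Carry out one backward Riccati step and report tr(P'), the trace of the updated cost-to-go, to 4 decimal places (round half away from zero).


BᵀP = [7.2500 -2.6250]
S = R + BᵀPB = [1] + [3.3125] = [4.3125]
BᵀPA = [18.7500 -19.7500]
K = S⁻¹·BᵀPA = [4.3478 -4.5797]
A−BK = [-2.8478 2.5797; -9.5217 8.8696]
AᵀP(A−BK) = [29.2908 -30.3804; -30.3804 31.5507]
P' = Q + AᵀP(A−BK) = [30.2908 -30.3804; -30.3804 31.8007]
tr(P') = 62.0915

62.0915


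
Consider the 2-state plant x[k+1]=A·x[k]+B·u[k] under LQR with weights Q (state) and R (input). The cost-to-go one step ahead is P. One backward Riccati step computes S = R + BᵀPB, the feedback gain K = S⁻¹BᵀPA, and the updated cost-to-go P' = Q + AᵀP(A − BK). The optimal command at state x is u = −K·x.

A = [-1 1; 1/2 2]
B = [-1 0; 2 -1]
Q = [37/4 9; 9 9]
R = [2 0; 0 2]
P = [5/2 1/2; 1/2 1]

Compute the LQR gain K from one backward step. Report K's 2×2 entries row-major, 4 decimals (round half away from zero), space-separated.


0.3913 0.0435 0.1957 -0.8116

BᵀP = [-1.5000 1.5000; -0.5000 -1.0000]
S = R + BᵀPB = [2 0; 0 2] + [4.5000 -1.5000; -1.5000 1.0000] = [6.5000 -1.5000; -1.5000 3.0000]
BᵀPA = [2.2500 1.5000; 0.0000 -2.5000]
K = S⁻¹·BᵀPA = [0.3913 0.0435; 0.1957 -0.8116]
A−BK = [-0.6087 1.0435; -0.0870 1.1014]
AᵀP(A−BK) = [1.3696 -2.3478; -2.3478 6.4058]
P' = Q + AᵀP(A−BK) = [10.6196 6.6522; 6.6522 15.4058]
tr(P') = 26.0254


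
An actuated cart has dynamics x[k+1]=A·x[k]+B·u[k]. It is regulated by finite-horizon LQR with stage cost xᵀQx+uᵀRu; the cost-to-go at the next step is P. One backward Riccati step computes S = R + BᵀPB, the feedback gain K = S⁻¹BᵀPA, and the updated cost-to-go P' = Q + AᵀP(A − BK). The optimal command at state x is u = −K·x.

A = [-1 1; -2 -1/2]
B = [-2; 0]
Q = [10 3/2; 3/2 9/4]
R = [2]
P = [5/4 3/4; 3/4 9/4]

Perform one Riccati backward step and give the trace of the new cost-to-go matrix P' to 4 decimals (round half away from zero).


21.8036

BᵀP = [-2.5000 -1.5000]
S = R + BᵀPB = [2] + [5.0000] = [7.0000]
BᵀPA = [5.5000 -1.7500]
K = S⁻¹·BᵀPA = [0.7857 -0.2500]
A−BK = [0.5714 0.5000; -2.0000 -0.5000]
AᵀP(A−BK) = [8.9286 1.2500; 1.2500 0.6250]
P' = Q + AᵀP(A−BK) = [18.9286 2.7500; 2.7500 2.8750]
tr(P') = 21.8036


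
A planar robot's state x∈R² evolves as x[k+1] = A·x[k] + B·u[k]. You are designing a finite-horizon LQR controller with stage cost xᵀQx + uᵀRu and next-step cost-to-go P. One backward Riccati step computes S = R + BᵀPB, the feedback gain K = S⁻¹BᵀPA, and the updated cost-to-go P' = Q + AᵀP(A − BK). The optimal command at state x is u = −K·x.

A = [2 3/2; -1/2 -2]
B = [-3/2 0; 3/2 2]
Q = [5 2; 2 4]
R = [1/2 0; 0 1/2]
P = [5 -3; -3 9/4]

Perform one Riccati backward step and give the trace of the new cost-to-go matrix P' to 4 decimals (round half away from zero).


BᵀP = [-12.0000 7.8750; -6.0000 4.5000]
S = R + BᵀPB = [1/2 0; 0 1/2] + [29.8125 15.7500; 15.7500 9.0000] = [30.3125 15.7500; 15.7500 9.5000]
BᵀPA = [-27.9375 -33.7500; -14.2500 -18.0000]
K = S⁻¹·BᵀPA = [-1.0266 -0.9303; 0.2020 -0.3524]
A−BK = [0.4601 0.1045; 0.6359 0.1002]
AᵀP(A−BK) = [0.7602 0.4881; 0.4881 0.5092]
P' = Q + AᵀP(A−BK) = [5.7602 2.4881; 2.4881 4.5092]
tr(P') = 10.2694

10.2694


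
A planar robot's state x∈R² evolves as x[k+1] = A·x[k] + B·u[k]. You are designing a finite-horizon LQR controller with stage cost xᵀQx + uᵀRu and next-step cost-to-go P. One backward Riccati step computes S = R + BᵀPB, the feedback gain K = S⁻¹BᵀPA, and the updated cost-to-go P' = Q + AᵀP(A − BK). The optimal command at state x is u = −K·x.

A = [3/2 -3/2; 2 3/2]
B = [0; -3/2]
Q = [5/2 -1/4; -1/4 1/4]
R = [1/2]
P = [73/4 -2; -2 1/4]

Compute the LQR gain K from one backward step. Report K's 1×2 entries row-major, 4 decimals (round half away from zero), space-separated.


3.5294 -4.7647

BᵀP = [3.0000 -0.3750]
S = R + BᵀPB = [1/2] + [0.5625] = [1.0625]
BᵀPA = [3.7500 -5.0625]
K = S⁻¹·BᵀPA = [3.5294 -4.7647]
A−BK = [1.5000 -1.5000; 7.2941 -5.6471]
AᵀP(A−BK) = [16.8272 -20.9449; -20.9449 26.5037]
P' = Q + AᵀP(A−BK) = [19.3272 -21.1949; -21.1949 26.7537]
tr(P') = 46.0809


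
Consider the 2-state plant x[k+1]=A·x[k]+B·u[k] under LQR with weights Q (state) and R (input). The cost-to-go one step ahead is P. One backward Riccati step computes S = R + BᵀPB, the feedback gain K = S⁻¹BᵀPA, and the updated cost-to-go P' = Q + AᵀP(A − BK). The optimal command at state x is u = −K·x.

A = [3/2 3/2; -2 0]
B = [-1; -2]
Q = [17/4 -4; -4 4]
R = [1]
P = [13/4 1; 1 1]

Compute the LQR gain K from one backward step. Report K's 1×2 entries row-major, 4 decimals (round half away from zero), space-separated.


BᵀP = [-5.2500 -3.0000]
S = R + BᵀPB = [1] + [11.2500] = [12.2500]
BᵀPA = [-1.8750 -7.8750]
K = S⁻¹·BᵀPA = [-0.1531 -0.6429]
A−BK = [1.3469 0.8571; -2.3061 -1.2857]
AᵀP(A−BK) = [5.0255 3.1071; 3.1071 2.2500]
P' = Q + AᵀP(A−BK) = [9.2755 -0.8929; -0.8929 6.2500]
tr(P') = 15.5255

-0.1531 -0.6429


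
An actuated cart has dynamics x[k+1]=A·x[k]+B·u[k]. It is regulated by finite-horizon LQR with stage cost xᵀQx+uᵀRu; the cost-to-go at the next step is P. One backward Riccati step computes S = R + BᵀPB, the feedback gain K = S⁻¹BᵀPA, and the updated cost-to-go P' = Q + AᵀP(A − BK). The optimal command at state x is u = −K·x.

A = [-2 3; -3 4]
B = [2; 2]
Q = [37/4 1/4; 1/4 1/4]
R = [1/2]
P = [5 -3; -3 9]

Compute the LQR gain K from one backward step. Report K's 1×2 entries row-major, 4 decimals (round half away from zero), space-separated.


-1.3538 1.8462

BᵀP = [4.0000 12.0000]
S = R + BᵀPB = [1/2] + [32.0000] = [32.5000]
BᵀPA = [-44.0000 60.0000]
K = S⁻¹·BᵀPA = [-1.3538 1.8462]
A−BK = [0.7077 -0.6923; -0.2923 0.3077]
AᵀP(A−BK) = [5.4308 -5.7692; -5.7692 6.2308]
P' = Q + AᵀP(A−BK) = [14.6808 -5.5192; -5.5192 6.4808]
tr(P') = 21.1615


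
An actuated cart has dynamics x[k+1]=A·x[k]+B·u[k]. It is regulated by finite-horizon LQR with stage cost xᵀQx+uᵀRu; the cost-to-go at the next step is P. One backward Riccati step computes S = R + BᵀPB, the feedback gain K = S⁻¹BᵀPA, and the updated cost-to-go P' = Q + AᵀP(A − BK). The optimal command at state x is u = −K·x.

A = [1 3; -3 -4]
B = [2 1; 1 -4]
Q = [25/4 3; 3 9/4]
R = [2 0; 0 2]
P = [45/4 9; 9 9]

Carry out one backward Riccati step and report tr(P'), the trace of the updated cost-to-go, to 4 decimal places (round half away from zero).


BᵀP = [31.5000 27.0000; -24.7500 -27.0000]
S = R + BᵀPB = [2 0; 0 2] + [90.0000 -76.5000; -76.5000 83.2500] = [92.0000 -76.5000; -76.5000 85.2500]
BᵀPA = [-49.5000 -13.5000; 56.2500 33.7500]
K = S⁻¹·BᵀPA = [0.0418 0.7188; 0.6974 1.0409]
A−BK = [0.2190 0.5214; -0.2524 -0.5551]
AᵀP(A−BK) = [1.0941 1.7790; 1.7790 3.8224]
P' = Q + AᵀP(A−BK) = [7.3441 4.7790; 4.7790 6.0724]
tr(P') = 13.4165

13.4165


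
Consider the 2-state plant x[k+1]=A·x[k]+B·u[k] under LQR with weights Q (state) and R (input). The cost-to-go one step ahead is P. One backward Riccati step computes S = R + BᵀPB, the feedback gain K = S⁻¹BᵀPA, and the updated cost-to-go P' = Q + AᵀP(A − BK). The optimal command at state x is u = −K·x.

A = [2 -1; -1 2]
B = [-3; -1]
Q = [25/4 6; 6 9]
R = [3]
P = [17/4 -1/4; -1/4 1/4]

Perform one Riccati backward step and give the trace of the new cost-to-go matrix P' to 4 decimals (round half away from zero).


BᵀP = [-12.5000 0.5000]
S = R + BᵀPB = [3] + [37.0000] = [40.0000]
BᵀPA = [-25.5000 13.5000]
K = S⁻¹·BᵀPA = [-0.6375 0.3375]
A−BK = [0.0875 0.0125; -1.6375 2.3375]
AᵀP(A−BK) = [1.9938 -1.6438; -1.6438 1.6938]
P' = Q + AᵀP(A−BK) = [8.2438 4.3563; 4.3563 10.6938]
tr(P') = 18.9375

18.9375


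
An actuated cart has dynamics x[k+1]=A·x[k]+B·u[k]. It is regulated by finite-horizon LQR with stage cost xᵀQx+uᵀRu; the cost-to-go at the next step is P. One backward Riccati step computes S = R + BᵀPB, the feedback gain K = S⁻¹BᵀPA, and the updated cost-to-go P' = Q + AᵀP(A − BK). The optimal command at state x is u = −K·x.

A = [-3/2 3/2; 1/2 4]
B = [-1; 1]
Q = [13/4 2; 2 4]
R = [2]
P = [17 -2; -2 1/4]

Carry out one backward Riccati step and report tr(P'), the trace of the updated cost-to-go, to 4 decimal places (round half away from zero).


BᵀP = [-19.0000 2.2500]
S = R + BᵀPB = [2] + [21.2500] = [23.2500]
BᵀPA = [29.6250 -19.5000]
K = S⁻¹·BᵀPA = [1.2742 -0.8387]
A−BK = [-0.2258 0.6613; -0.7742 4.8387]
AᵀP(A−BK) = [3.5645 -2.4032; -2.4032 1.8952]
P' = Q + AᵀP(A−BK) = [6.8145 -0.4032; -0.4032 5.8952]
tr(P') = 12.7097

12.7097


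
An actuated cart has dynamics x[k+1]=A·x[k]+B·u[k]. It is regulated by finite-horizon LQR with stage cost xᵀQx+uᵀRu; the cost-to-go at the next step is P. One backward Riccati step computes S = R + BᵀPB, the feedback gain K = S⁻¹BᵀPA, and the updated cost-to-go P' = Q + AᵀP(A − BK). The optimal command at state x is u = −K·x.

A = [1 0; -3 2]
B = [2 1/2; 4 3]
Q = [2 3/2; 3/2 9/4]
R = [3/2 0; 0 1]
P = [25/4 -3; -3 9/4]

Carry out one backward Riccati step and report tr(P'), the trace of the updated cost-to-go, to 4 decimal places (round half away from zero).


BᵀP = [0.5000 3.0000; -5.8750 5.2500]
S = R + BᵀPB = [3/2 0; 0 1] + [13.0000 9.2500; 9.2500 12.8125] = [14.5000 9.2500; 9.2500 13.8125]
BᵀPA = [-8.5000 6.0000; -21.6250 10.5000]
K = S⁻¹·BᵀPA = [0.7202 -0.1242; -2.0479 0.8434]
A−BK = [0.5835 -0.1732; 0.2629 -0.0332]
AᵀP(A−BK) = [6.3353 -2.3180; -2.3180 0.8899]
P' = Q + AᵀP(A−BK) = [8.3353 -0.8180; -0.8180 3.1399]
tr(P') = 11.4752

11.4752


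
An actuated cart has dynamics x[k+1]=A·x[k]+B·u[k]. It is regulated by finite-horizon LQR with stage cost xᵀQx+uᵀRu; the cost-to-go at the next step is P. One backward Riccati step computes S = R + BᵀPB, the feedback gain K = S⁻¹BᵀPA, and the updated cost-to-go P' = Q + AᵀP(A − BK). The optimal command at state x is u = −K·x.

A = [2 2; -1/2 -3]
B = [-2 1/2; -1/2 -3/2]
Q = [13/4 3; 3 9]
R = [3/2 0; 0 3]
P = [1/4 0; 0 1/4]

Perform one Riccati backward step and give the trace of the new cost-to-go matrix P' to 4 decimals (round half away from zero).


BᵀP = [-0.5000 -0.1250; 0.1250 -0.3750]
S = R + BᵀPB = [3/2 0; 0 3] + [1.0625 -0.0625; -0.0625 0.6250] = [2.5625 -0.0625; -0.0625 3.6250]
BᵀPA = [-0.9375 -0.6250; 0.4375 1.3750]
K = S⁻¹·BᵀPA = [-0.3631 -0.2347; 0.1144 0.3753]
A−BK = [1.2167 1.3429; -0.5099 -2.5545]
AᵀP(A−BK) = [0.6721 0.9907; 0.9907 2.5873]
P' = Q + AᵀP(A−BK) = [3.9221 3.9907; 3.9907 11.5873]
tr(P') = 15.5094

15.5094


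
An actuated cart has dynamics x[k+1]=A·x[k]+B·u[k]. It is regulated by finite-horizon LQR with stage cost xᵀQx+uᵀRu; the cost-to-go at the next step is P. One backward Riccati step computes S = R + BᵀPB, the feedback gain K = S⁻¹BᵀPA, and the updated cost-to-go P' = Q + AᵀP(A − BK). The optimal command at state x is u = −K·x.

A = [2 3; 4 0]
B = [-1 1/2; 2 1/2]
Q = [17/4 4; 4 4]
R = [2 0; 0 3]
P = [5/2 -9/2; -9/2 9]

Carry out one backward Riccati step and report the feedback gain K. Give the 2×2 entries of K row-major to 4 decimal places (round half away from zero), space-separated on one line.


BᵀP = [-11.5000 22.5000; -1.0000 2.2500]
S = R + BᵀPB = [2 0; 0 3] + [56.5000 5.5000; 5.5000 0.6250] = [58.5000 5.5000; 5.5000 3.6250]
BᵀPA = [67.0000 -34.5000; 7.0000 -3.0000]
K = S⁻¹·BᵀPA = [1.1241 -0.5971; 0.2255 0.0784]
A−BK = [3.0113 2.3637; 1.6391 1.1550]
AᵀP(A−BK) = [5.1069 0.4579; 0.4579 2.1348]
P' = Q + AᵀP(A−BK) = [9.3569 4.4579; 4.4579 6.1348]
tr(P') = 15.4917

1.1241 -0.5971 0.2255 0.0784


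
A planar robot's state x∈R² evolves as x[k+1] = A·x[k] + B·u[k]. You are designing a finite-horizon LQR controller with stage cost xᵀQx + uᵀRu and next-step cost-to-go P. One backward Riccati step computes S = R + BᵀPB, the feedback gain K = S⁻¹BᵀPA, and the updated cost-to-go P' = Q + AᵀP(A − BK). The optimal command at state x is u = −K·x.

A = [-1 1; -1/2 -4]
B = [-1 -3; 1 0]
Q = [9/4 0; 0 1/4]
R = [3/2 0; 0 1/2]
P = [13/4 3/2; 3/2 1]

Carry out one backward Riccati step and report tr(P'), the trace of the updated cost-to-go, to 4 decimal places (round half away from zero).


BᵀP = [-1.7500 -0.5000; -9.7500 -4.5000]
S = R + BᵀPB = [3/2 0; 0 1/2] + [1.2500 5.2500; 5.2500 29.2500] = [2.7500 5.2500; 5.2500 29.7500]
BᵀPA = [2.0000 0.2500; 12.0000 8.2500]
K = S⁻¹·BᵀPA = [-0.0645 -0.6613; 0.4147 0.3940]
A−BK = [0.1797 1.5207; -0.4355 -3.3387]
AᵀP(A−BK) = [0.1521 0.5945; 0.5945 4.1647]
P' = Q + AᵀP(A−BK) = [2.4021 0.5945; 0.5945 4.4147]
tr(P') = 6.8168

6.8168


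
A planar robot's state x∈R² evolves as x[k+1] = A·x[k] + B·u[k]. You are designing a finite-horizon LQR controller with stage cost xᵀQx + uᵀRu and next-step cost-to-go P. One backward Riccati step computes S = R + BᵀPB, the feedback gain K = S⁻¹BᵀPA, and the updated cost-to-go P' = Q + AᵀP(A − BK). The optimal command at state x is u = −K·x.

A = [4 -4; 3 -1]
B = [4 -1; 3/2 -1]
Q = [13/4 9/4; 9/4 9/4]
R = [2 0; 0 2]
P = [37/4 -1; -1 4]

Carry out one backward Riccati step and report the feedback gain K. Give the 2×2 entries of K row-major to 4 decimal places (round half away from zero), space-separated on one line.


0.7128 -1.0305 -1.1524 -0.1994

BᵀP = [35.5000 2.0000; -8.2500 -3.0000]
S = R + BᵀPB = [2 0; 0 2] + [145.0000 -37.5000; -37.5000 11.2500] = [147.0000 -37.5000; -37.5000 13.2500]
BᵀPA = [148.0000 -144.0000; -42.0000 36.0000]
K = S⁻¹·BᵀPA = [0.7128 -1.0305; -1.1524 -0.1994]
A−BK = [-0.0037 -0.0776; 0.7784 0.3463]
AᵀP(A−BK) = [6.1016 0.1330; 0.1330 2.7922]
P' = Q + AᵀP(A−BK) = [9.3516 2.3830; 2.3830 5.0422]
tr(P') = 14.3938


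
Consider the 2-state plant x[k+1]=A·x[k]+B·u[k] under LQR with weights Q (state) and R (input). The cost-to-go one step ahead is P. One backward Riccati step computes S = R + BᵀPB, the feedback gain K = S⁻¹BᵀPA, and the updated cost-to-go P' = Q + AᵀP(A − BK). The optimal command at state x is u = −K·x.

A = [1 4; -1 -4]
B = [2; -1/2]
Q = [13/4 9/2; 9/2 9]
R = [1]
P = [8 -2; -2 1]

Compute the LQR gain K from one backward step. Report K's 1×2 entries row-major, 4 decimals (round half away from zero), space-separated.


0.5772 2.3087

BᵀP = [17.0000 -4.5000]
S = R + BᵀPB = [1] + [36.2500] = [37.2500]
BᵀPA = [21.5000 86.0000]
K = S⁻¹·BᵀPA = [0.5772 2.3087]
A−BK = [-0.1544 -0.6174; -0.7114 -2.8456]
AᵀP(A−BK) = [0.5906 2.3624; 2.3624 9.4497]
P' = Q + AᵀP(A−BK) = [3.8406 6.8624; 6.8624 18.4497]
tr(P') = 22.2903


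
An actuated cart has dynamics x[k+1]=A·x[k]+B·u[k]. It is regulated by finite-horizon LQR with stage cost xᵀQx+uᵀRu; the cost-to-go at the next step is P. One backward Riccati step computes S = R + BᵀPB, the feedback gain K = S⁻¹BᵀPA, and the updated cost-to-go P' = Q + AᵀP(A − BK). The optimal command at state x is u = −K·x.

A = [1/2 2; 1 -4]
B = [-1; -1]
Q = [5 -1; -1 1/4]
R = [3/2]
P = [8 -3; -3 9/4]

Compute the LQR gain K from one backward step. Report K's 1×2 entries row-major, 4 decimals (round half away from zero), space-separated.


-0.3043 -2.2609

BᵀP = [-5.0000 0.7500]
S = R + BᵀPB = [3/2] + [4.2500] = [5.7500]
BᵀPA = [-1.7500 -13.0000]
K = S⁻¹·BᵀPA = [-0.3043 -2.2609]
A−BK = [0.1957 -0.2609; 0.6957 -6.2609]
AᵀP(A−BK) = [0.7174 -4.9565; -4.9565 86.6087]
P' = Q + AᵀP(A−BK) = [5.7174 -5.9565; -5.9565 86.8587]
tr(P') = 92.5761


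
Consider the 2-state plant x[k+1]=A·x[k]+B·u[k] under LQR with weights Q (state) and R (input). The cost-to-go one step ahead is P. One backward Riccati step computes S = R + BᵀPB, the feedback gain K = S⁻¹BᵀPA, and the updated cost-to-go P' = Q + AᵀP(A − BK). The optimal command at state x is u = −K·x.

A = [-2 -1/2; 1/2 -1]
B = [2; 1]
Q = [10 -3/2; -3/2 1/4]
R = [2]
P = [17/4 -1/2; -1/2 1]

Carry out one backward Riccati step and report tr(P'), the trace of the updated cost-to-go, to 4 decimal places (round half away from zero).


14.9514

BᵀP = [8.0000 0.0000]
S = R + BᵀPB = [2] + [16.0000] = [18.0000]
BᵀPA = [-16.0000 -4.0000]
K = S⁻¹·BᵀPA = [-0.8889 -0.2222]
A−BK = [-0.2222 -0.0556; 1.3889 -0.7778]
AᵀP(A−BK) = [4.0278 -0.6806; -0.6806 0.6736]
P' = Q + AᵀP(A−BK) = [14.0278 -2.1806; -2.1806 0.9236]
tr(P') = 14.9514


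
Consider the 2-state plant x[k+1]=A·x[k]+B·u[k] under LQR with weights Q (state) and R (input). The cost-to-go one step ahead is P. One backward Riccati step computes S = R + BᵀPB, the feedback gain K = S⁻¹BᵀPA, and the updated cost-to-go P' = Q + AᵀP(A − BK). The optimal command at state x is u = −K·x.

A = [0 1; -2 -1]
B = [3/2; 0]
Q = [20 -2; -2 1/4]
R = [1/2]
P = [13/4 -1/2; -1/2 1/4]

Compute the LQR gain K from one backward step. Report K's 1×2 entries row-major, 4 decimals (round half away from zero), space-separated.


0.1920 0.7200

BᵀP = [4.8750 -0.7500]
S = R + BᵀPB = [1/2] + [7.3125] = [7.8125]
BᵀPA = [1.5000 5.6250]
K = S⁻¹·BᵀPA = [0.1920 0.7200]
A−BK = [-0.2880 -0.0800; -2.0000 -1.0000]
AᵀP(A−BK) = [0.7120 0.4200; 0.4200 0.4500]
P' = Q + AᵀP(A−BK) = [20.7120 -1.5800; -1.5800 0.7000]
tr(P') = 21.4120


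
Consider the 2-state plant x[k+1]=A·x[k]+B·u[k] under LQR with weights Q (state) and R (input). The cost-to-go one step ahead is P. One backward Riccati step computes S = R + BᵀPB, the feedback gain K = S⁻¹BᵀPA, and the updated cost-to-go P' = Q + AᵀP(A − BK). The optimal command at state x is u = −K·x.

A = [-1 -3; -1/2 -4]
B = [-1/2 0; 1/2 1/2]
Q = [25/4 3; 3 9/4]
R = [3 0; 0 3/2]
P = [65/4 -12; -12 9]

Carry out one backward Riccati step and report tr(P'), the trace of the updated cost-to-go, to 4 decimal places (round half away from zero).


11.8320

BᵀP = [-14.1250 10.5000; -6.0000 4.5000]
S = R + BᵀPB = [3 0; 0 3/2] + [12.3125 5.2500; 5.2500 2.2500] = [15.3125 5.2500; 5.2500 3.7500]
BᵀPA = [8.8750 0.3750; 3.7500 0.0000]
K = S⁻¹·BᵀPA = [0.4553 0.0471; 0.3626 -0.0659]
A−BK = [-0.7724 -2.9765; -0.9089 -3.9906]
AᵀP(A−BK) = [1.0997 0.5793; 0.5793 2.2323]
P' = Q + AᵀP(A−BK) = [7.3497 3.5793; 3.5793 4.4823]
tr(P') = 11.8320


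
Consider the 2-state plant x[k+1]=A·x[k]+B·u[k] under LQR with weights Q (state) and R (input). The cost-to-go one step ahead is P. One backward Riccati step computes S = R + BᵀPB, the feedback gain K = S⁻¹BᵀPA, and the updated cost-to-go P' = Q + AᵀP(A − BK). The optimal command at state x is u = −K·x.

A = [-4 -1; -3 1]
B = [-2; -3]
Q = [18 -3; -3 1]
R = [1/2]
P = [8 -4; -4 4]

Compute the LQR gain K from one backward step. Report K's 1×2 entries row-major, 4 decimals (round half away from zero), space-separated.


BᵀP = [-4.0000 -4.0000]
S = R + BᵀPB = [1/2] + [20.0000] = [20.5000]
BᵀPA = [28.0000 0.0000]
K = S⁻¹·BᵀPA = [1.3659 0.0000]
A−BK = [-1.2683 -1.0000; 1.0976 1.0000]
AᵀP(A−BK) = [29.7561 24.0000; 24.0000 20.0000]
P' = Q + AᵀP(A−BK) = [47.7561 21.0000; 21.0000 21.0000]
tr(P') = 68.7561

1.3659 0.0000


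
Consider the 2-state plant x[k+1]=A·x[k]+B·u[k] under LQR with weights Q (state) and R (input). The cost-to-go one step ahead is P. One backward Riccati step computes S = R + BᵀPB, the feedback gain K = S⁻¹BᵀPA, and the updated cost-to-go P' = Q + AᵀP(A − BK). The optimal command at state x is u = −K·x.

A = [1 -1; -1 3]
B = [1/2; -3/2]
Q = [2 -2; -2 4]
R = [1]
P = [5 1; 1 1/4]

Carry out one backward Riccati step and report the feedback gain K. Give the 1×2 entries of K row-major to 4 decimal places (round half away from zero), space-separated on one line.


0.6667 -0.4762

BᵀP = [1.0000 0.1250]
S = R + BᵀPB = [1] + [0.3125] = [1.3125]
BᵀPA = [0.8750 -0.6250]
K = S⁻¹·BᵀPA = [0.6667 -0.4762]
A−BK = [0.6667 -0.7619; 0.0000 2.2857]
AᵀP(A−BK) = [2.6667 -1.3333; -1.3333 0.9524]
P' = Q + AᵀP(A−BK) = [4.6667 -3.3333; -3.3333 4.9524]
tr(P') = 9.6190


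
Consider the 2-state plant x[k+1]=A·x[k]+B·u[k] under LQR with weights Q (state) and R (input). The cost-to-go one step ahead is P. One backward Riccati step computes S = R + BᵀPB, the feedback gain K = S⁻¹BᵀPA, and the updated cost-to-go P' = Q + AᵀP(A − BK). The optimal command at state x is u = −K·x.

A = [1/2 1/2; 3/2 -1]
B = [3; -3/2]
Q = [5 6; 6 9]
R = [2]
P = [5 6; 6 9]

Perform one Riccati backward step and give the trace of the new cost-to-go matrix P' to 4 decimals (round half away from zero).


41.4057

BᵀP = [6.0000 4.5000]
S = R + BᵀPB = [2] + [11.2500] = [13.2500]
BᵀPA = [9.7500 -1.5000]
K = S⁻¹·BᵀPA = [0.7358 -0.1132]
A−BK = [-1.7075 0.8396; 2.6038 -1.1698]
AᵀP(A−BK) = [23.3255 -9.6462; -9.6462 4.0802]
P' = Q + AᵀP(A−BK) = [28.3255 -3.6462; -3.6462 13.0802]
tr(P') = 41.4057


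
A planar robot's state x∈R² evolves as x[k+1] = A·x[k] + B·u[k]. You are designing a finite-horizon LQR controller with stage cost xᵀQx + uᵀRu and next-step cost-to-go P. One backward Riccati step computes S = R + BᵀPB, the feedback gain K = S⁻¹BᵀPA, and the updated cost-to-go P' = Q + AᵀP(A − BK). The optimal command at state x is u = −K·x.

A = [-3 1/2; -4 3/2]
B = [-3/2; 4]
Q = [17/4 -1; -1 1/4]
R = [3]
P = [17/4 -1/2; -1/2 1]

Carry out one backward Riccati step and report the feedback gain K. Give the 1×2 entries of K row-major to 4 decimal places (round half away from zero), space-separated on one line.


0.1772 0.0850

BᵀP = [-8.3750 4.7500]
S = R + BᵀPB = [3] + [31.5625] = [34.5625]
BᵀPA = [6.1250 2.9375]
K = S⁻¹·BᵀPA = [0.1772 0.0850]
A−BK = [-2.7342 0.6275; -4.7089 1.1600]
AᵀP(A−BK) = [41.1646 -9.6456; -9.6456 2.3128]
P' = Q + AᵀP(A−BK) = [45.4146 -10.6456; -10.6456 2.5628]
tr(P') = 47.9774


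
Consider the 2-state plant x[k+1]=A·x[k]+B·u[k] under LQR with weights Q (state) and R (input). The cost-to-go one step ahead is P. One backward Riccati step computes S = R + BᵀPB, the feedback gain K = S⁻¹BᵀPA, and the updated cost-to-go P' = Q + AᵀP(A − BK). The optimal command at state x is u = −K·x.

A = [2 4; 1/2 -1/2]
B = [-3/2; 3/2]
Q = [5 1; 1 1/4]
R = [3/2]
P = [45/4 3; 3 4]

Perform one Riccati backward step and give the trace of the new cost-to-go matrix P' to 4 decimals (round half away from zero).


BᵀP = [-12.3750 1.5000]
S = R + BᵀPB = [3/2] + [20.8125] = [22.3125]
BᵀPA = [-24.0000 -50.2500]
K = S⁻¹·BᵀPA = [-1.0756 -2.2521]
A−BK = [0.3866 0.6218; 2.1134 2.8782]
AᵀP(A−BK) = [26.1849 37.9496; 37.9496 55.8319]
P' = Q + AᵀP(A−BK) = [31.1849 38.9496; 38.9496 56.0819]
tr(P') = 87.2668

87.2668


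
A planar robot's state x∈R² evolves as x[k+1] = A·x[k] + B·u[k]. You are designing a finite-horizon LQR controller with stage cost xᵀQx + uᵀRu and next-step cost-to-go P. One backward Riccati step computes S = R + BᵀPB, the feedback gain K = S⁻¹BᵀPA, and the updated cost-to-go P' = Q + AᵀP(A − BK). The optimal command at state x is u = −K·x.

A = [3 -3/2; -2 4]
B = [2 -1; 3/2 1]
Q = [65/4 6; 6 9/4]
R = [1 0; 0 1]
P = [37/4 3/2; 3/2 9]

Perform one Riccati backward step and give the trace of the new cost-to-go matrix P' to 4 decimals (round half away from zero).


32.6406

BᵀP = [20.7500 16.5000; -7.7500 7.5000]
S = R + BᵀPB = [1 0; 0 1] + [66.2500 -4.2500; -4.2500 15.2500] = [67.2500 -4.2500; -4.2500 16.2500]
BᵀPA = [29.2500 34.8750; -38.2500 41.6250]
K = S⁻¹·BᵀPA = [0.2910 0.6919; -2.2777 2.7425]
A−BK = [0.1403 -0.1413; -0.1588 0.2196]
AᵀP(A−BK) = [5.6148 -6.4627; -6.4627 8.5258]
P' = Q + AᵀP(A−BK) = [21.8648 -0.4627; -0.4627 10.7758]
tr(P') = 32.6406


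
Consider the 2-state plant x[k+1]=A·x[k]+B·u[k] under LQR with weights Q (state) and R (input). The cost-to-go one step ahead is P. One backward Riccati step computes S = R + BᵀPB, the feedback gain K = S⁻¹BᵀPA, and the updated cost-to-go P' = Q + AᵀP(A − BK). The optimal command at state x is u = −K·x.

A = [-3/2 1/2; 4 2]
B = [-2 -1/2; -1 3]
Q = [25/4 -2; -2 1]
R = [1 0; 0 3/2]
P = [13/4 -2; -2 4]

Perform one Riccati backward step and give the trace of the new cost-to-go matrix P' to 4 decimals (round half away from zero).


11.0358

BᵀP = [-4.5000 0.0000; -7.6250 13.0000]
S = R + BᵀPB = [1 0; 0 3/2] + [9.0000 2.2500; 2.2500 42.8125] = [10.0000 2.2500; 2.2500 44.3125]
BᵀPA = [6.7500 -2.2500; 63.4375 22.1875]
K = S⁻¹·BᵀPA = [0.3570 -0.3416; 1.4135 0.5180]
A−BK = [-0.0793 0.0759; 0.1166 0.1043]
AᵀP(A−BK) = [3.2361 1.0044; 1.0044 0.5498]
P' = Q + AᵀP(A−BK) = [9.4861 -0.9956; -0.9956 1.5498]
tr(P') = 11.0358


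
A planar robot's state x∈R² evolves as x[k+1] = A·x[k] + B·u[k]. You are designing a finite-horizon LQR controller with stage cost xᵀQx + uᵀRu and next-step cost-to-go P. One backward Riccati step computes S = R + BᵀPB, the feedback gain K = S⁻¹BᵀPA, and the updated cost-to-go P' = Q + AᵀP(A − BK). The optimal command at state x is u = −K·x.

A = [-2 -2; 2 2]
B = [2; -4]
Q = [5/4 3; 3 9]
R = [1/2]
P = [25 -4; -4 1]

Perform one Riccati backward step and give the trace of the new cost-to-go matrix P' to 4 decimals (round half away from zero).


BᵀP = [66.0000 -12.0000]
S = R + BᵀPB = [1/2] + [180.0000] = [180.5000]
BᵀPA = [-156.0000 -156.0000]
K = S⁻¹·BᵀPA = [-0.8643 -0.8643]
A−BK = [-0.2715 -0.2715; -1.4571 -1.4571]
AᵀP(A−BK) = [1.1745 1.1745; 1.1745 1.1745]
P' = Q + AᵀP(A−BK) = [2.4245 4.1745; 4.1745 10.1745]
tr(P') = 12.5990

12.5990


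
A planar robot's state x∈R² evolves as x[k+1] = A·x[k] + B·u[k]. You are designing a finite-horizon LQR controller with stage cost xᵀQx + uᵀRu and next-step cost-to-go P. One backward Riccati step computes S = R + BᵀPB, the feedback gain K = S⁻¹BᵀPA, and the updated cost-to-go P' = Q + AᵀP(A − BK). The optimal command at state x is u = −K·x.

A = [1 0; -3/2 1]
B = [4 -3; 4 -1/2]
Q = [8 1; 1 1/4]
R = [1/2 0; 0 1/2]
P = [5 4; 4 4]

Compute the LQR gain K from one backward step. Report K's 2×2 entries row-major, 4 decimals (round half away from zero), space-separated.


BᵀP = [36.0000 32.0000; -17.0000 -14.0000]
S = R + BᵀPB = [1/2 0; 0 1/2] + [272.0000 -124.0000; -124.0000 58.0000] = [272.5000 -124.0000; -124.0000 58.5000]
BᵀPA = [-12.0000 32.0000; 4.0000 -14.0000]
K = S⁻¹·BᵀPA = [-0.3644 0.2406; -0.7041 0.2707]
A−BK = [0.3454 -0.1504; -0.3943 0.1729]
AᵀP(A−BK) = [0.4432 -0.1955; -0.1955 0.0902]
P' = Q + AᵀP(A−BK) = [8.4432 0.8045; 0.8045 0.3402]
tr(P') = 8.7834

-0.3644 0.2406 -0.7041 0.2707


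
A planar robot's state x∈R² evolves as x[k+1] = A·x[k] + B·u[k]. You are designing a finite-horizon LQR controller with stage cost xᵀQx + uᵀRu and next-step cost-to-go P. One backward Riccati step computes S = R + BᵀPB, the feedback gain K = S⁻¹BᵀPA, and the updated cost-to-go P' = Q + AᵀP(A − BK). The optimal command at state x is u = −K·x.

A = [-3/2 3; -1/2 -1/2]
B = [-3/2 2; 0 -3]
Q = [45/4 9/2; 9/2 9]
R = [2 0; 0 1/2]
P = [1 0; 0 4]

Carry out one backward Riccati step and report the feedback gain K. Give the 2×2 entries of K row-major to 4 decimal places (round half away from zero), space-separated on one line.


BᵀP = [-1.5000 0.0000; 2.0000 -12.0000]
S = R + BᵀPB = [2 0; 0 1/2] + [2.2500 -3.0000; -3.0000 40.0000] = [4.2500 -3.0000; -3.0000 40.5000]
BᵀPA = [2.2500 -4.5000; 3.0000 12.0000]
K = S⁻¹·BᵀPA = [0.6138 -0.8966; 0.1195 0.2299]
A−BK = [-0.8184 1.1954; -0.1414 0.1897]
AᵀP(A−BK) = [1.5103 -2.1724; -2.1724 3.2069]
P' = Q + AᵀP(A−BK) = [12.7603 2.3276; 2.3276 12.2069]
tr(P') = 24.9672

0.6138 -0.8966 0.1195 0.2299


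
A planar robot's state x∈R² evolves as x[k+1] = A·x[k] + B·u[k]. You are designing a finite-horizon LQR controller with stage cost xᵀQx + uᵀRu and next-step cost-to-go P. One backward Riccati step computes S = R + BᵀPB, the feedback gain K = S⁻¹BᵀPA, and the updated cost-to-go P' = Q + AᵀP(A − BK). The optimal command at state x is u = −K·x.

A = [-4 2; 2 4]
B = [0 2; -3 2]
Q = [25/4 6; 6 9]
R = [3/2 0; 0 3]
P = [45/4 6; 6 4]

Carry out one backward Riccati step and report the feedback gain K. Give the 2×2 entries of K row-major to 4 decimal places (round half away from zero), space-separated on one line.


-0.8400 -0.7800 -1.3250 0.9125

BᵀP = [-18.0000 -12.0000; 34.5000 20.0000]
S = R + BᵀPB = [3/2 0; 0 3] + [36.0000 -60.0000; -60.0000 109.0000] = [37.5000 -60.0000; -60.0000 112.0000]
BᵀPA = [48.0000 -84.0000; -98.0000 149.0000]
K = S⁻¹·BᵀPA = [-0.8400 -0.7800; -1.3250 0.9125]
A−BK = [-1.3500 0.1750; 2.1300 -0.1650]
AᵀP(A−BK) = [10.4700 -3.1350; -3.1350 3.5175]
P' = Q + AᵀP(A−BK) = [16.7200 2.8650; 2.8650 12.5175]
tr(P') = 29.2375


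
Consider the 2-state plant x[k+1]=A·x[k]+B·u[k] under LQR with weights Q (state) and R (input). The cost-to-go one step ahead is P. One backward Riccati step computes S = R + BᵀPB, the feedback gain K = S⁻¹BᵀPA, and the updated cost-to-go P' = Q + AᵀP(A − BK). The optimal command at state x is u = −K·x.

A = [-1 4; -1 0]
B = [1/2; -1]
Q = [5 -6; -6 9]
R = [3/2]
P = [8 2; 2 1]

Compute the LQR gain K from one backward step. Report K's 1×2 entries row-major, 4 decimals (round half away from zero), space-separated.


-0.8000 3.2000

BᵀP = [2.0000 0.0000]
S = R + BᵀPB = [3/2] + [1.0000] = [2.5000]
BᵀPA = [-2.0000 8.0000]
K = S⁻¹·BᵀPA = [-0.8000 3.2000]
A−BK = [-0.6000 2.4000; -1.8000 3.2000]
AᵀP(A−BK) = [11.4000 -33.6000; -33.6000 102.4000]
P' = Q + AᵀP(A−BK) = [16.4000 -39.6000; -39.6000 111.4000]
tr(P') = 127.8000


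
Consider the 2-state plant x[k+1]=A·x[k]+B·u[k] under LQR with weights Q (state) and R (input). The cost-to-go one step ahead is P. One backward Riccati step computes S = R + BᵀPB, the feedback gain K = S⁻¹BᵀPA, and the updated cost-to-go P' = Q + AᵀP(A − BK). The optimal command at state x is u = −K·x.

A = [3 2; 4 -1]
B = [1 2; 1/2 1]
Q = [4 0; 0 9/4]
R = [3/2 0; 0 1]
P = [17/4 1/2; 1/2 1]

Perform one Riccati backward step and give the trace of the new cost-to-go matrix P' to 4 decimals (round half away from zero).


17.4932

BᵀP = [4.5000 1.0000; 9.0000 2.0000]
S = R + BᵀPB = [3/2 0; 0 1] + [5.0000 10.0000; 10.0000 20.0000] = [6.5000 10.0000; 10.0000 21.0000]
BᵀPA = [17.5000 8.0000; 35.0000 16.0000]
K = S⁻¹·BᵀPA = [0.4795 0.2192; 1.4384 0.6575]
A−BK = [-0.3562 0.4658; 2.3219 -1.7671]
AᵀP(A−BK) = [7.5171 -2.8493; -2.8493 3.7260]
P' = Q + AᵀP(A−BK) = [11.5171 -2.8493; -2.8493 5.9760]
tr(P') = 17.4932
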